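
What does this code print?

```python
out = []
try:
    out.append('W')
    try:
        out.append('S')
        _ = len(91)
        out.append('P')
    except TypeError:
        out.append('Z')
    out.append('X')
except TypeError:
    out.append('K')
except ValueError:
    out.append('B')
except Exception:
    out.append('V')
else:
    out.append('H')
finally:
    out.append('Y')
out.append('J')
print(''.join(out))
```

Execution trace: 'W' (try body) → 'S' (inner try body) → 'Z' (inner except TypeError) → 'X' (try body, no exception) → 'H' (else) → 'Y' (finally) → 'J' (after the try/except). Output: WSZXHYJ

Answer: WSZXHYJ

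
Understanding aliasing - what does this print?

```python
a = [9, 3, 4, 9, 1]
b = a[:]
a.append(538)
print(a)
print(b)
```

Key concept: slice [:] creates copy.
Step by step:
`a = [9, 3, 4, 9, 1]` → a = [9, 3, 4, 9, 1]
`b = a[:]` → b = [9, 3, 4, 9, 1]
`a.append(538)` → a = [9, 3, 4, 9, 1, 538]
`print(a)` → prints [9, 3, 4, 9, 1, 538]
`print(b)` → prints [9, 3, 4, 9, 1]

Answer:
[9, 3, 4, 9, 1, 538]
[9, 3, 4, 9, 1]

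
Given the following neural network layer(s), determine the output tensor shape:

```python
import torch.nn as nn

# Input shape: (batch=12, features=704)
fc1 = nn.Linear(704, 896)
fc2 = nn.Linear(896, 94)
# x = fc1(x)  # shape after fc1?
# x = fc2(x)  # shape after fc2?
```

Input: (12, 704) -> after fc1: (12, 896) -> Output: (12, 94)

Answer: (12, 94)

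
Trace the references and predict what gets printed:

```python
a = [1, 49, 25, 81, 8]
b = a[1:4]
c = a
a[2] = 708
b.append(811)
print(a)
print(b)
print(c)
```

Key concept: slice vs alias.
Step by step:
`a = [1, 49, 25, 81, 8]` → a = [1, 49, 25, 81, 8]
`b = a[1:4]` → b = [49, 25, 81]
`c = a` → c = [1, 49, 25, 81, 8] (same object as a)
`a[2] = 708` → a = [1, 49, 708, 81, 8] (same object as c); c = [1, 49, 708, 81, 8] (same object as a)
`b.append(811)` → b = [49, 25, 81, 811]
`print(a)` → prints [1, 49, 708, 81, 8]
`print(b)` → prints [49, 25, 81, 811]
`print(c)` → prints [1, 49, 708, 81, 8]

Answer:
[1, 49, 708, 81, 8]
[49, 25, 81, 811]
[1, 49, 708, 81, 8]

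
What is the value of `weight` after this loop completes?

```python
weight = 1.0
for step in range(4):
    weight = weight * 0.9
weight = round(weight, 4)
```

Exponential decay: 1.0 * 0.9^4
`weight` takes the values: 1.0 → 0.9 → 0.81 → 0.729 → 0.6561

Answer: 0.6561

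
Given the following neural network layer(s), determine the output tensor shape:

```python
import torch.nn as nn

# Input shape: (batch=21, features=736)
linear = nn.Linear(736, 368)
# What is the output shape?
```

Input: (21, 736) -> Output: (21, 368)

Answer: (21, 368)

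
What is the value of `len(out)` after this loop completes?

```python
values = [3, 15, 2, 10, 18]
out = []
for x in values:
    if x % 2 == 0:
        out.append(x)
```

Count even numbers in [3, 15, 2, 10, 18]
`out` takes the values: [] → [2] → [2, 10] → [2, 10, 18]
So `len(out)` = 3

Answer: 3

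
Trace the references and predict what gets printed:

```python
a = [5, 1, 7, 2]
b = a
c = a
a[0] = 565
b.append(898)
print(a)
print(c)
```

Key concept: multiple aliases.
Step by step:
`a = [5, 1, 7, 2]` → a = [5, 1, 7, 2]
`b = a` → b = [5, 1, 7, 2] (same object as a)
`c = a` → c = [5, 1, 7, 2] (same object as a, b)
`a[0] = 565` → a = [565, 1, 7, 2] (same object as b, c); b = [565, 1, 7, 2] (same object as a, c); c = [565, 1, 7, 2] (same object as a, b)
`b.append(898)` → a = [565, 1, 7, 2, 898] (same object as b, c); b = [565, 1, 7, 2, 898] (same object as a, c); c = [565, 1, 7, 2, 898] (same object as a, b)
`print(a)` → prints [565, 1, 7, 2, 898]
`print(c)` → prints [565, 1, 7, 2, 898]

Answer:
[565, 1, 7, 2, 898]
[565, 1, 7, 2, 898]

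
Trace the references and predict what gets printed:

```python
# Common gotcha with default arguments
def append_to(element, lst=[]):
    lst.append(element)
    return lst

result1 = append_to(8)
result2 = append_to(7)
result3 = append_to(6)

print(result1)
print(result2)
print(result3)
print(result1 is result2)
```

Key concept: mutable default argument gotcha.
Step by step:
`result1 = append_to(8)` → result1 = [8]
`result2 = append_to(7)` → result1 = [8, 7] (same object as result2); result2 = [8, 7] (same object as result1)
`result3 = append_to(6)` → result1 = [8, 7, 6] (same object as result2, result3); result2 = [8, 7, 6] (same object as result1, result3); result3 = [8, 7, 6] (same object as result1, result2)
`print(result1)` → prints [8, 7, 6]
`print(result2)` → prints [8, 7, 6]
`print(result3)` → prints [8, 7, 6]
`print(result1 is result2)` → prints True

Answer:
[8, 7, 6]
[8, 7, 6]
[8, 7, 6]
True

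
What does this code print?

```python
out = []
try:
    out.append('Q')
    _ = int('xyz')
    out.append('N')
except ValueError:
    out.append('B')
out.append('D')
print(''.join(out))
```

Execution trace: 'Q' (try body) → 'B' (except ValueError) → 'D' (after the try/except). Output: QBD

Answer: QBD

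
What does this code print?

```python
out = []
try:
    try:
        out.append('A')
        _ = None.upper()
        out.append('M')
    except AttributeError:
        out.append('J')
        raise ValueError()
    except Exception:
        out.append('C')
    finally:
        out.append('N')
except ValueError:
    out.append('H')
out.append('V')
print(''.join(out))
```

Execution trace: 'A' (inner try body) → 'J' (inner except AttributeError) → 'N' (inner finally) → 'H' (outer except ValueError) → 'V' (after the try/except). Output: AJNHV

Answer: AJNHV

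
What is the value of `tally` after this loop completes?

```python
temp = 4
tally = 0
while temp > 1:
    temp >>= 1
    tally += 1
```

Count right shifts until 1
`tally` takes the values: 0 → 1 → 2

Answer: 2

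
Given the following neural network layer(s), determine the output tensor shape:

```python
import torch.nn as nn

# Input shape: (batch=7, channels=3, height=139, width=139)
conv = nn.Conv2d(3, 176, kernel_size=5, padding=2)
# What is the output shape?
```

Input: (7, 3, 139, 139) -> Output: (7, 176, 139, 139)

Answer: (7, 176, 139, 139)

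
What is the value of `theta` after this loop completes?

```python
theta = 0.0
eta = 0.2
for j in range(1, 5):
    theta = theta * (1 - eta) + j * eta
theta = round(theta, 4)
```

Moving average with lr=0.2
`theta` takes the values: 0.0 → 0.2 → 0.56 → 1.048 → 1.6384

Answer: 1.6384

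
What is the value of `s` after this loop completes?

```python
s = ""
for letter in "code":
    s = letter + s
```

Reverse 'code'
`s` takes the values: "" → "c" → "oc" → "doc" → "edoc"

Answer: "edoc"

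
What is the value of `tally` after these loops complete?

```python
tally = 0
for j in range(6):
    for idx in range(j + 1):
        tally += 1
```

Triangle: 1 + 2 + ... + 6
`tally` takes the values: 0 → 1 → 2 → 3 → 4 → 5 → 6 → 7 → 8 → 9 → 10 → 11 → 12 → 13 → 14 → 15 → 16 → 17 → 18 → 19 → 20 → 21

Answer: 21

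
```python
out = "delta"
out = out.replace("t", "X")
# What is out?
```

Trace:
`out = "delta"` → out = 'delta'
`out = out.replace("t", "X")` → out = 'delXa'
So out = 'delXa'

Answer: 'delXa'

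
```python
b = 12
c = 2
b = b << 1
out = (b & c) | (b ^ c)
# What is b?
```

Trace:
`b = 12` → b = 12
`c = 2` → c = 2
`b = b << 1` → b = 24
`out = (b & c) | (b ^ c)` → out = 26
So b = 24

Answer: 24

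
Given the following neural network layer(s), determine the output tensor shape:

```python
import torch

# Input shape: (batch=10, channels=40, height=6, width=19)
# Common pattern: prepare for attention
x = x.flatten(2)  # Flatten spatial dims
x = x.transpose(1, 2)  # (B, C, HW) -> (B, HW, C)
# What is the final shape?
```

Input: (10, 40, 6, 19) -> after flatten(2): (10, 40, 114) -> Output: (10, 114, 40)

Answer: (10, 114, 40)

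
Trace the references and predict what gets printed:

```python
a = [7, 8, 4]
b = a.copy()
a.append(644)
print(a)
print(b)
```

Key concept: list.copy() creates independent copy.
Step by step:
`a = [7, 8, 4]` → a = [7, 8, 4]
`b = a.copy()` → b = [7, 8, 4]
`a.append(644)` → a = [7, 8, 4, 644]
`print(a)` → prints [7, 8, 4, 644]
`print(b)` → prints [7, 8, 4]

Answer:
[7, 8, 4, 644]
[7, 8, 4]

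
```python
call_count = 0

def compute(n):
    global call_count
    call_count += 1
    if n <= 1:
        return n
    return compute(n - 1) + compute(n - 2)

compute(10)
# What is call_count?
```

Calls(n) = 1 + Calls(n-1) + Calls(n-2); Calls(0)=Calls(1)=1. For n=10 this gives 177.

Answer: 177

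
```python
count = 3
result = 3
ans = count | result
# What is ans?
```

Trace:
`count = 3` → count = 3
`result = 3` → result = 3
`ans = count | result` → ans = 3
So ans = 3

Answer: 3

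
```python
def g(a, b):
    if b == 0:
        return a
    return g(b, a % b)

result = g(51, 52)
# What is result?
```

g(51, 52) -> g(52, 51) -> g(51, 1) -> g(1, 0) -> 1

Answer: 1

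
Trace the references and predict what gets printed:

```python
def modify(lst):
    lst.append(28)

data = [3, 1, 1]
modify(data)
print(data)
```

Key concept: function modifies passed list.
Step by step:
`data = [3, 1, 1]` → data = [3, 1, 1]
`modify(data)` → data = [3, 1, 1, 28]
`print(data)` → prints [3, 1, 1, 28]

Answer: [3, 1, 1, 28]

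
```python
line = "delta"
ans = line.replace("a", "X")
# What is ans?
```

Trace:
`line = "delta"` → line = 'delta'
`ans = line.replace("a", "X")` → ans = 'deltX'
So ans = 'deltX'

Answer: 'deltX'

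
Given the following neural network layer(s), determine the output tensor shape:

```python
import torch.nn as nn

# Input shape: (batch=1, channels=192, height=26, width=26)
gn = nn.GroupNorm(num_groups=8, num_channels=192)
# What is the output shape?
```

Input: (1, 192, 26, 26) -> Output: (1, 192, 26, 26)

Answer: (1, 192, 26, 26)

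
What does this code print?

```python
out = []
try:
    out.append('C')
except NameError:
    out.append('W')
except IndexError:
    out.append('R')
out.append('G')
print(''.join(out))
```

Execution trace: 'C' (try body, no exception) → 'G' (after the try/except). Output: CG

Answer: CG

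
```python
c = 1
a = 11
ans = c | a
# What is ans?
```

Trace:
`c = 1` → c = 1
`a = 11` → a = 11
`ans = c | a` → ans = 11
So ans = 11

Answer: 11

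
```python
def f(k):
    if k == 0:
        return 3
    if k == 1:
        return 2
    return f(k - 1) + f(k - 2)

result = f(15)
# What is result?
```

Build up from base cases: f(0)=3, f(1)=2, f(2)=5, f(3)=7, f(4)=12, f(5)=19, f(6)=31, ..., f(15)=2351

Answer: 2351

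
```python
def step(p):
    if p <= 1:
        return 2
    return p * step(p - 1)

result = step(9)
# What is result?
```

step(9) = 9 * 8 * 7 * 6 * 5 * 4 * 3 * 2 * 2 = 725760

Answer: 725760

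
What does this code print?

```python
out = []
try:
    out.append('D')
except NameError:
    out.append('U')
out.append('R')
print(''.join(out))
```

Execution trace: 'D' (try body, no exception) → 'R' (after the try/except). Output: DR

Answer: DR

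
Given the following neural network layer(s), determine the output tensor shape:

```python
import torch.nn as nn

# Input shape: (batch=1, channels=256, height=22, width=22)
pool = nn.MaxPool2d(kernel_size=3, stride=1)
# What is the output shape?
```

Input: (1, 256, 22, 22) -> Output: (1, 256, 20, 20)

Answer: (1, 256, 20, 20)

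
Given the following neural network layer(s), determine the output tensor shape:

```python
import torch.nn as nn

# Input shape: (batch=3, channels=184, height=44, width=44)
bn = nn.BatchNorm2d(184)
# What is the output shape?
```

Input: (3, 184, 44, 44) -> Output: (3, 184, 44, 44)

Answer: (3, 184, 44, 44)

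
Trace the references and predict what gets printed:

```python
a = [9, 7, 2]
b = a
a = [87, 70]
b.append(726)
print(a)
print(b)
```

Key concept: rebinding vs mutation: a is rebound to a new list, b still points at the original.
Step by step:
`a = [9, 7, 2]` → a = [9, 7, 2]
`b = a` → b = [9, 7, 2] (same object as a)
`a = [87, 70]` → a = [87, 70]
`b.append(726)` → b = [9, 7, 2, 726]
`print(a)` → prints [87, 70]
`print(b)` → prints [9, 7, 2, 726]

Answer:
[87, 70]
[9, 7, 2, 726]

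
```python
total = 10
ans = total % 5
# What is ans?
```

Trace:
`total = 10` → total = 10
`ans = total % 5` → ans = 0
So ans = 0

Answer: 0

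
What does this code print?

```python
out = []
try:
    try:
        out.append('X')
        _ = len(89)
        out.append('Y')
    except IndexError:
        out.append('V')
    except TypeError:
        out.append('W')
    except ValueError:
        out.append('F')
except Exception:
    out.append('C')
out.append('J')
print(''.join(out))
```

Execution trace: 'X' (inner try body) → 'W' (inner except TypeError) → 'J' (after the try/except). Output: XWJ

Answer: XWJ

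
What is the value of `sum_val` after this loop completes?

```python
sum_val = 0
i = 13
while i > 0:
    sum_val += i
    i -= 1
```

Sum 13 down to 1
`sum_val` takes the values: 0 → 13 → 25 → 36 → 46 → 55 → 63 → 70 → 76 → 81 → 85 → 88 → 90 → 91

Answer: 91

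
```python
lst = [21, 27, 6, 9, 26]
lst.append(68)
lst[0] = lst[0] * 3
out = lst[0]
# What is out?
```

Trace:
`lst = [21, 27, 6, 9, 26]` → lst = [21, 27, 6, 9, 26]
`lst.append(68)` → lst = [21, 27, 6, 9, 26, 68]
`lst[0] = lst[0] * 3` → lst = [63, 27, 6, 9, 26, 68]
`out = lst[0]` → out = 63
So out = 63

Answer: 63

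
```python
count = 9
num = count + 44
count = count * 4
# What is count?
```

Trace:
`count = 9` → count = 9
`num = count + 44` → num = 53
`count = count * 4` → count = 36
So count = 36

Answer: 36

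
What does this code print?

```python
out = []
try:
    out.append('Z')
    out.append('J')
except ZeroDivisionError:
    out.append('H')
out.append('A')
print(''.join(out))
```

Execution trace: 'Z' (try body) → 'J' (try body, no exception) → 'A' (after the try/except). Output: ZJA

Answer: ZJA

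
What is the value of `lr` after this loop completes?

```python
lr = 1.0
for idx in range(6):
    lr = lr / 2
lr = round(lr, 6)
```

Halving LR 6 times: 1 / 2^6
`lr` takes the values: 1.0 → 0.5 → 0.25 → 0.125 → 0.0625 → 0.03125 → 0.015625

Answer: 0.015625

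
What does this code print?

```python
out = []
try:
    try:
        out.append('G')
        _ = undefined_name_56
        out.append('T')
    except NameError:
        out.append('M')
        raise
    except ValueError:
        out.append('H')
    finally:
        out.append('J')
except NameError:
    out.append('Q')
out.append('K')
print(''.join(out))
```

Execution trace: 'G' (try body) → 'M' (except NameError) → 'J' (finally) → 'Q' (outer except NameError) → 'K' (after the try/except). Output: GMJQK

Answer: GMJQK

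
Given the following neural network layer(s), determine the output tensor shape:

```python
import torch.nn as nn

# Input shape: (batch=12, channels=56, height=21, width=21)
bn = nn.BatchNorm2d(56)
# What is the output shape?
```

Input: (12, 56, 21, 21) -> Output: (12, 56, 21, 21)

Answer: (12, 56, 21, 21)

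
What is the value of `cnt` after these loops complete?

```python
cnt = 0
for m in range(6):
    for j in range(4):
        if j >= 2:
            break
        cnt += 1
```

Inner breaks at 2, outer runs 6 times
`cnt` takes the values: 0 → 1 → 2 → 3 → 4 → 5 → 6 → 7 → 8 → 9 → 10 → 11 → 12

Answer: 12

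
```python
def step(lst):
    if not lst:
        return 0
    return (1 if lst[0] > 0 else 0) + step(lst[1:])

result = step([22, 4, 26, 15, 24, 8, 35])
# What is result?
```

Count of positive elements in [22, 4, 26, 15, 24, 8, 35] = 7

Answer: 7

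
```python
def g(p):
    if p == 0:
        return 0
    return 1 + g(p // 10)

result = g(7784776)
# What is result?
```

Count of digits of 7784776: 7

Answer: 7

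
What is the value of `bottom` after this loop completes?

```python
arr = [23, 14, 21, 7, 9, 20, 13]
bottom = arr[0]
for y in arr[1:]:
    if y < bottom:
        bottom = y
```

Minimum of [23, 14, 21, 7, 9, 20, 13]
`bottom` takes the values: 23 → 14 → 7

Answer: 7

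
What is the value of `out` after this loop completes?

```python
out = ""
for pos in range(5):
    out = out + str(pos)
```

Concatenate digits 0 to 4
`out` takes the values: "" → "0" → "01" → "012" → "0123" → "01234"

Answer: "01234"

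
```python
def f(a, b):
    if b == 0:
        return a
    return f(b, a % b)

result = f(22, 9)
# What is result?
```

f(22, 9) -> f(9, 4) -> f(4, 1) -> f(1, 0) -> 1

Answer: 1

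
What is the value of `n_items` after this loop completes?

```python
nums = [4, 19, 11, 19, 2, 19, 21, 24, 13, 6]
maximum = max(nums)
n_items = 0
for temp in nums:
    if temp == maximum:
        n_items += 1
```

Count of max value 24 in [4, 19, 11, 19, 2, 19, 21, 24, 13, 6]
`n_items` takes the values: 0 → 1

Answer: 1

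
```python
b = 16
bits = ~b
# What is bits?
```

Trace:
`b = 16` → b = 16
`bits = ~b` → bits = -17
So bits = -17

Answer: -17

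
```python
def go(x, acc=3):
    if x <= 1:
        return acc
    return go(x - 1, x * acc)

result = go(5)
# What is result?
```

Accumulator trace (n, acc): (5, 3) -> (4, 15) -> (3, 60) -> (2, 180) -> (1, 360) -> return 360

Answer: 360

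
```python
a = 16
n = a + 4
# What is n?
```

Trace:
`a = 16` → a = 16
`n = a + 4` → n = 20
So n = 20

Answer: 20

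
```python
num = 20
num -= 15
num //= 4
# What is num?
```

Trace:
`num = 20` → num = 20
`num -= 15` → num = 5
`num //= 4` → num = 1
So num = 1

Answer: 1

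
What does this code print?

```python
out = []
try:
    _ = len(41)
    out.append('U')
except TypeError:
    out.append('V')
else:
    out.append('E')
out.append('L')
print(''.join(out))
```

Execution trace: 'V' (except TypeError) → 'L' (after the try/except). Output: VL

Answer: VL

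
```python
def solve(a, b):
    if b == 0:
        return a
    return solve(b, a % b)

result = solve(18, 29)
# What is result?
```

solve(18, 29) -> solve(29, 18) -> solve(18, 11) -> solve(11, 7) -> solve(7, 4) -> solve(4, 3) -> solve(3, 1) -> solve(1, 0) -> 1

Answer: 1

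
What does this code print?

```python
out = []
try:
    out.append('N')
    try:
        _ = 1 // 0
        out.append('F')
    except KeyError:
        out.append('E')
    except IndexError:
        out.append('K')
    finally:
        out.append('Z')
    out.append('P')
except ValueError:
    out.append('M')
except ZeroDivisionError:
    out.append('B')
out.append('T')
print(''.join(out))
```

Execution trace: 'N' (try body) → 'Z' (inner finally) → 'B' (except ZeroDivisionError) → 'T' (after the try/except). Output: NZBT

Answer: NZBT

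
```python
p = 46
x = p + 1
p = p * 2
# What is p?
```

Trace:
`p = 46` → p = 46
`x = p + 1` → x = 47
`p = p * 2` → p = 92
So p = 92

Answer: 92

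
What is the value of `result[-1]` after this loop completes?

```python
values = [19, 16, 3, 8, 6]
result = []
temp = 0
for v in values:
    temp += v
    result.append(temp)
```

Cumulative sum ends at 52
`result` takes the values: [] → [19] → [19, 35] → [19, 35, 38] → [19, 35, 38, 46] → [19, 35, 38, 46, 52]
So `result[-1]` = 52

Answer: 52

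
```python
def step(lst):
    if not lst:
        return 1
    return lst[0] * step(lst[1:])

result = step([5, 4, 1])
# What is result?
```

Product over [5, 4, 1] = 5 * 4 * 1 = 20

Answer: 20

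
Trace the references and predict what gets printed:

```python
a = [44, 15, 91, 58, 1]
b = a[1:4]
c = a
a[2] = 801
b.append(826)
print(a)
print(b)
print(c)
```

Key concept: slice vs alias.
Step by step:
`a = [44, 15, 91, 58, 1]` → a = [44, 15, 91, 58, 1]
`b = a[1:4]` → b = [15, 91, 58]
`c = a` → c = [44, 15, 91, 58, 1] (same object as a)
`a[2] = 801` → a = [44, 15, 801, 58, 1] (same object as c); c = [44, 15, 801, 58, 1] (same object as a)
`b.append(826)` → b = [15, 91, 58, 826]
`print(a)` → prints [44, 15, 801, 58, 1]
`print(b)` → prints [15, 91, 58, 826]
`print(c)` → prints [44, 15, 801, 58, 1]

Answer:
[44, 15, 801, 58, 1]
[15, 91, 58, 826]
[44, 15, 801, 58, 1]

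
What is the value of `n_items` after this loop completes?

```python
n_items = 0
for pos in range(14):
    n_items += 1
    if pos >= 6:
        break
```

Loop breaks when pos reaches 6, n_items is 7
`n_items` takes the values: 0 → 1 → 2 → 3 → 4 → 5 → 6 → 7

Answer: 7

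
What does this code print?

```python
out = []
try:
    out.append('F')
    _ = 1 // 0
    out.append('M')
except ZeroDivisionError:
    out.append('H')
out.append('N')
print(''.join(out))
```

Execution trace: 'F' (try body) → 'H' (except ZeroDivisionError) → 'N' (after the try/except). Output: FHN

Answer: FHN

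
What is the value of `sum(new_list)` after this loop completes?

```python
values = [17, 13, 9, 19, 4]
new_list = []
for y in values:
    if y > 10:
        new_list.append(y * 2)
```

Sum of doubled values > 10
`new_list` takes the values: [] → [34] → [34, 26] → [34, 26, 38]
So `sum(new_list)` = 98

Answer: 98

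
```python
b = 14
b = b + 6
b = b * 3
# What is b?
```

Trace:
`b = 14` → b = 14
`b = b + 6` → b = 20
`b = b * 3` → b = 60
So b = 60

Answer: 60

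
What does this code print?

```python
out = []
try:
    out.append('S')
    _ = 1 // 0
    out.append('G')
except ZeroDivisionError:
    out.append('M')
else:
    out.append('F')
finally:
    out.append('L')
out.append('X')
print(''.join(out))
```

Execution trace: 'S' (try body) → 'M' (except ZeroDivisionError) → 'L' (finally) → 'X' (after the try/except). Output: SMLX

Answer: SMLX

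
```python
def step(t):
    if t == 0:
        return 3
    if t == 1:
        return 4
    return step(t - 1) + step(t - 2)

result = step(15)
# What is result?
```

Build up from base cases: step(0)=3, step(1)=4, step(2)=7, step(3)=11, step(4)=18, step(5)=29, step(6)=47, ..., step(15)=3571

Answer: 3571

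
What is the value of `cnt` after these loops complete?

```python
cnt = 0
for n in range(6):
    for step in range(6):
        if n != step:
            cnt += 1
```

6² - 6 (exclude diagonal)
`cnt` takes the values: 0 → 1 → 2 → 3 → 4 → 5 → 6 → 7 → 8 → 9 → 10 → 11 → 12 → 13 → 14 → 15 → 16 → 17 → 18 → 19 → 20 → 21 → 22 → 23 → 24 → 25 → 26 → 27 → 28 → 29 → 30

Answer: 30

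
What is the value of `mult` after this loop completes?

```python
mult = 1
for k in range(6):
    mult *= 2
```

2^6 = 64
`mult` takes the values: 1 → 2 → 4 → 8 → 16 → 32 → 64

Answer: 64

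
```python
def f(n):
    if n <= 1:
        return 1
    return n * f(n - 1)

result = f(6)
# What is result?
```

f(6) = 6 * 5 * 4 * 3 * 2 * 1 = 720

Answer: 720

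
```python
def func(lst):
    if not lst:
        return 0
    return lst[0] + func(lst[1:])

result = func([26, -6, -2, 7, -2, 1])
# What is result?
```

26 + (-6) + (-2) + 7 + (-2) + 1 + 0 = 24

Answer: 24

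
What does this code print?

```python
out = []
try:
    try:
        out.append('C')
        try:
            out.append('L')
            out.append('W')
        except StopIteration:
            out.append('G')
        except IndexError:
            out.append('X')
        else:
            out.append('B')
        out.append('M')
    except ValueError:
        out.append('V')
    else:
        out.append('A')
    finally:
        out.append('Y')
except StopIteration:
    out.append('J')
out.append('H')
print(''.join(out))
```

Execution trace: 'C' (try body) → 'L' (inner try body) → 'W' (inner try body, no exception) → 'B' (inner else) → 'M' (try body, no exception) → 'A' (else) → 'Y' (finally) → 'H' (after the try/except). Output: CLWBMAYH

Answer: CLWBMAYH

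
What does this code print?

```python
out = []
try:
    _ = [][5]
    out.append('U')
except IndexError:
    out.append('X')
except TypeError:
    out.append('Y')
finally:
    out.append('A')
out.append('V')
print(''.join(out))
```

Execution trace: 'X' (except IndexError) → 'A' (finally) → 'V' (after the try/except). Output: XAV

Answer: XAV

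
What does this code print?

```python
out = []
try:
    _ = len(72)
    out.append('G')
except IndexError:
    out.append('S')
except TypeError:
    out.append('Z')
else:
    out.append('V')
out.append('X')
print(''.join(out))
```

Execution trace: 'Z' (except TypeError) → 'X' (after the try/except). Output: ZX

Answer: ZX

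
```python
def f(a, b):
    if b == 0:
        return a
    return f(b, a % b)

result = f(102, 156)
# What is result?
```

f(102, 156) -> f(156, 102) -> f(102, 54) -> f(54, 48) -> f(48, 6) -> f(6, 0) -> 6

Answer: 6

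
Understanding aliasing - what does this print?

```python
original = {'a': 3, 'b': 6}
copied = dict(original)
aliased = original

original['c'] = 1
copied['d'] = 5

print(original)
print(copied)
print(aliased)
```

Key concept: dict() creates copy, assignment creates alias.
Step by step:
`original = {'a': 3, 'b': 6}` → original = {'a': 3, 'b': 6}
`copied = dict(original)` → copied = {'a': 3, 'b': 6}
`aliased = original` → aliased = {'a': 3, 'b': 6} (same object as original)
`original['c'] = 1` → original = {'a': 3, 'b': 6, 'c': 1} (same object as aliased); aliased = {'a': 3, 'b': 6, 'c': 1} (same object as original)
`copied['d'] = 5` → copied = {'a': 3, 'b': 6, 'd': 5}
`print(original)` → prints {'a': 3, 'b': 6, 'c': 1}
`print(copied)` → prints {'a': 3, 'b': 6, 'd': 5}
`print(aliased)` → prints {'a': 3, 'b': 6, 'c': 1}

Answer:
{'a': 3, 'b': 6, 'c': 1}
{'a': 3, 'b': 6, 'd': 5}
{'a': 3, 'b': 6, 'c': 1}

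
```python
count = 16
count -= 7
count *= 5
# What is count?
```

Trace:
`count = 16` → count = 16
`count -= 7` → count = 9
`count *= 5` → count = 45
So count = 45

Answer: 45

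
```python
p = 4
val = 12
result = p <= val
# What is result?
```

Trace:
`p = 4` → p = 4
`val = 12` → val = 12
`result = p <= val` → result = True
So result = True

Answer: True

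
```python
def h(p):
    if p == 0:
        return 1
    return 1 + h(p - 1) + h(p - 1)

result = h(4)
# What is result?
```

h(p) = 1 + 2·h(p-1), h(0)=1. Closed form: (1+1)·2^4 - 1 = 31.

Answer: 31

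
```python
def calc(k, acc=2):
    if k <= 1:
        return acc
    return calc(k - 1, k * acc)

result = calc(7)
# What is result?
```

Accumulator trace (n, acc): (7, 2) -> (6, 14) -> (5, 84) -> (4, 420) -> (3, 1680) -> (2, 5040) -> (1, 10080) -> return 10080

Answer: 10080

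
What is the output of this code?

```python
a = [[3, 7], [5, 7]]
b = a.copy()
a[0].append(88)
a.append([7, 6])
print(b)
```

Key concept: shallow copy with nested lists.
Step by step:
`a = [[3, 7], [5, 7]]` → a = [[3, 7], [5, 7]]
`b = a.copy()` → b = [[3, 7], [5, 7]]
`a[0].append(88)` → a = [[3, 7, 88], [5, 7]]; b = [[3, 7, 88], [5, 7]]
`a.append([7, 6])` → a = [[3, 7, 88], [5, 7], [7, 6]]
`print(b)` → prints [[3, 7, 88], [5, 7]]

Answer: [[3, 7, 88], [5, 7]]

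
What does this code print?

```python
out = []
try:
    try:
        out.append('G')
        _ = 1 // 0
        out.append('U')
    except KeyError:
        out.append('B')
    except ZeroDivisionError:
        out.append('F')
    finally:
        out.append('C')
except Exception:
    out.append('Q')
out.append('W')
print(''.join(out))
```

Execution trace: 'G' (inner try body) → 'F' (inner except ZeroDivisionError) → 'C' (inner finally) → 'W' (after the try/except). Output: GFCW

Answer: GFCW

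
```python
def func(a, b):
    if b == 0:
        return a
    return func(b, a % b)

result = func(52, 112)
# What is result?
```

func(52, 112) -> func(112, 52) -> func(52, 8) -> func(8, 4) -> func(4, 0) -> 4

Answer: 4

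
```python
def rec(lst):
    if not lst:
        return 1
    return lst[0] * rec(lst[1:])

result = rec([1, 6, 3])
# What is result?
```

Product over [1, 6, 3] = 1 * 6 * 3 = 18

Answer: 18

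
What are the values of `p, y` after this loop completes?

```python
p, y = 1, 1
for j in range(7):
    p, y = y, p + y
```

Fibonacci: after 7 iterations
`p, y` takes the values: (1, 1) → (1, 2) → (2, 3) → (3, 5) → (5, 8) → (8, 13) → (13, 21) → (21, 34)

Answer: 21, 34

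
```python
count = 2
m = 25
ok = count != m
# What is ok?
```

Trace:
`count = 2` → count = 2
`m = 25` → m = 25
`ok = count != m` → ok = True
So ok = True

Answer: True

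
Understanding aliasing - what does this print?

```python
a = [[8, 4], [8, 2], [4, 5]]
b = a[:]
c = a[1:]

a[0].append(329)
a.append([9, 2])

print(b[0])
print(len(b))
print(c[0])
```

Key concept: slice with nested mutation.
Step by step:
`a = [[8, 4], [8, 2], [4, 5]]` → a = [[8, 4], [8, 2], [4, 5]]
`b = a[:]` → b = [[8, 4], [8, 2], [4, 5]]
`c = a[1:]` → c = [[8, 2], [4, 5]]
`a[0].append(329)` → a = [[8, 4, 329], [8, 2], [4, 5]]; b = [[8, 4, 329], [8, 2], [4, 5]]
`a.append([9, 2])` → a = [[8, 4, 329], [8, 2], [4, 5], [9, 2]]
`print(b[0])` → prints [8, 4, 329]
`print(len(b))` → prints 3
`print(c[0])` → prints [8, 2]

Answer:
[8, 4, 329]
3
[8, 2]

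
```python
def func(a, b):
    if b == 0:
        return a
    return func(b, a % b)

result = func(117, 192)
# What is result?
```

func(117, 192) -> func(192, 117) -> func(117, 75) -> func(75, 42) -> func(42, 33) -> func(33, 9) -> func(9, 6) -> func(6, 3) -> func(3, 0) -> 3

Answer: 3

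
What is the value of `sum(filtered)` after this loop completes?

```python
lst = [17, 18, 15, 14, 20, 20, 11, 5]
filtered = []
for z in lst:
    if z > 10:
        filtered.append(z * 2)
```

Sum of doubled values > 10
`filtered` takes the values: [] → [34] → [34, 36] → [34, 36, 30] → [34, 36, 30, 28] → [34, 36, 30, 28, 40] → [34, 36, 30, 28, 40, 40] → [34, 36, 30, 28, 40, 40, 22]
So `sum(filtered)` = 230

Answer: 230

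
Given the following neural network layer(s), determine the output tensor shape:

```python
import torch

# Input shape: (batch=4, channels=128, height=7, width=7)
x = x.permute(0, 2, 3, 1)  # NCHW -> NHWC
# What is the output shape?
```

Input: (4, 128, 7, 7) -> Output: (4, 7, 7, 128)

Answer: (4, 7, 7, 128)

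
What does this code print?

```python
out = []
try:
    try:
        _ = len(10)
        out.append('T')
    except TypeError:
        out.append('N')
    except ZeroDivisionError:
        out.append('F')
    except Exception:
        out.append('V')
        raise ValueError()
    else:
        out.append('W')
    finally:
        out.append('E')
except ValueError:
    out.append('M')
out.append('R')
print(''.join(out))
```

Execution trace: 'N' (inner except TypeError) → 'E' (inner finally) → 'R' (after the try/except). Output: NER

Answer: NER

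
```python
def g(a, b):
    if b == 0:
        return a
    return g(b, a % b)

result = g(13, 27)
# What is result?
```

g(13, 27) -> g(27, 13) -> g(13, 1) -> g(1, 0) -> 1

Answer: 1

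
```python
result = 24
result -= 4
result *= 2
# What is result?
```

Trace:
`result = 24` → result = 24
`result -= 4` → result = 20
`result *= 2` → result = 40
So result = 40

Answer: 40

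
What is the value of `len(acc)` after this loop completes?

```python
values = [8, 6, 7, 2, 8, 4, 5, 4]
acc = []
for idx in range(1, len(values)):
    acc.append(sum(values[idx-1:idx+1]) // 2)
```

Number of 2-element averages
`acc` takes the values: [] → [7] → [7, 6] → [7, 6, 4] → [7, 6, 4, 5] → [7, 6, 4, 5, 6] → [7, 6, 4, 5, 6, 4] → [7, 6, 4, 5, 6, 4, 4]
So `len(acc)` = 7

Answer: 7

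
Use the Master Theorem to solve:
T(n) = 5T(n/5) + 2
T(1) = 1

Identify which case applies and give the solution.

a=5, b=5, f(n)=2. log_5(5) = 1. Since c=0 < 1, Case 1 applies: T(n) = Θ(n^log_b(a)) = O(n).

Answer: O(n) - Case 1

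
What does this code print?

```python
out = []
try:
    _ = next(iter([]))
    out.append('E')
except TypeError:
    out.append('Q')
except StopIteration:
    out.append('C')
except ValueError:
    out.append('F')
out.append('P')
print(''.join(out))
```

Execution trace: 'C' (except StopIteration) → 'P' (after the try/except). Output: CP

Answer: CP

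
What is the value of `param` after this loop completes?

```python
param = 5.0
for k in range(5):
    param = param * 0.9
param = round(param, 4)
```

Exponential decay: 5.0 * 0.9^5
`param` takes the values: 5.0 → 4.5 → 4.05 → 3.645 → 3.2805 → 2.95245 → 2.9525

Answer: 2.9525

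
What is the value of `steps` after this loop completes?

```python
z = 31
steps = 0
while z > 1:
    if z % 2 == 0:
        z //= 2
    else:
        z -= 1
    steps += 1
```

Steps to reduce 31 to 1
`steps` takes the values: 0 → 1 → 2 → 3 → 4 → 5 → 6 → 7 → 8

Answer: 8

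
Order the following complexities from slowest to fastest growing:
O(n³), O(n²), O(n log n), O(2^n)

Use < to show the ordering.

Ordered by growth rate: O(n log n) < O(n²) < O(n³) < O(2^n)

Answer: O(n log n) < O(n²) < O(n³) < O(2^n)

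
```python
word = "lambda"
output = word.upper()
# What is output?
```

Trace:
`word = "lambda"` → word = 'lambda'
`output = word.upper()` → output = 'LAMBDA'
So output = 'LAMBDA'

Answer: 'LAMBDA'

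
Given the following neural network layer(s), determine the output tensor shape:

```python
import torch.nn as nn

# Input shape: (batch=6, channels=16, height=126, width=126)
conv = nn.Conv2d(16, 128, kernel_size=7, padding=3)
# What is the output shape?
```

Input: (6, 16, 126, 126) -> Output: (6, 128, 126, 126)

Answer: (6, 128, 126, 126)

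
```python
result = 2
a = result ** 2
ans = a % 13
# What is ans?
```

Trace:
`result = 2` → result = 2
`a = result ** 2` → a = 4
`ans = a % 13` → ans = 4
So ans = 4

Answer: 4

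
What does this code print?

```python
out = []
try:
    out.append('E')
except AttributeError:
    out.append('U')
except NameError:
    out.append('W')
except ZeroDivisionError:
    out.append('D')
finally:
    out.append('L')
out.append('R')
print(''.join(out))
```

Execution trace: 'E' (try body, no exception) → 'L' (finally) → 'R' (after the try/except). Output: ELR

Answer: ELR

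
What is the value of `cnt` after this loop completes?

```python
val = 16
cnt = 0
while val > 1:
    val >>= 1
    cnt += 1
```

Count right shifts until 1
`cnt` takes the values: 0 → 1 → 2 → 3 → 4

Answer: 4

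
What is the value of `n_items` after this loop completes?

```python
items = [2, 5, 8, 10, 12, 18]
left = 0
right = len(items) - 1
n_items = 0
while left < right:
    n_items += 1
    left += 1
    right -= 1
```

Iterations until pointers meet (list length 6)
`n_items` takes the values: 0 → 1 → 2 → 3

Answer: 3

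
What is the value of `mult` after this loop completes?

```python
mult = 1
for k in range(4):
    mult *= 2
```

2^4 = 16
`mult` takes the values: 1 → 2 → 4 → 8 → 16

Answer: 16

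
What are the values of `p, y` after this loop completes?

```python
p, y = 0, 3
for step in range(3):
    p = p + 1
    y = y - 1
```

p goes 0→3, y goes 3→0
`p, y` takes the values: (0, 3) → (1, 3) → (1, 2) → (2, 2) → (2, 1) → (3, 1) → (3, 0)

Answer: 3, 0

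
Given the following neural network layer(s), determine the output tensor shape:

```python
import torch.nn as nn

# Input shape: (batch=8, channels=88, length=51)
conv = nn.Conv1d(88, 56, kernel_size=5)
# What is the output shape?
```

Input: (8, 88, 51) -> Output: (8, 56, 47)

Answer: (8, 56, 47)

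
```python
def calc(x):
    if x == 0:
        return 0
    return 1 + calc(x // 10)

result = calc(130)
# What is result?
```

Count of digits of 130: 3

Answer: 3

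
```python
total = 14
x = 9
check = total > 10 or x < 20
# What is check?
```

Trace:
`total = 14` → total = 14
`x = 9` → x = 9
`check = total > 10 or x < 20` → check = True
So check = True

Answer: True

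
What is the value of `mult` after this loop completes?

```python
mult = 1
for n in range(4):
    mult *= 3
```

3^4 = 81
`mult` takes the values: 1 → 3 → 9 → 27 → 81

Answer: 81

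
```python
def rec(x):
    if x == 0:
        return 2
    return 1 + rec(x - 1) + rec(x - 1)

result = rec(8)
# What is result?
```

rec(x) = 1 + 2·rec(x-1), rec(0)=2. Closed form: (2+1)·2^8 - 1 = 767.

Answer: 767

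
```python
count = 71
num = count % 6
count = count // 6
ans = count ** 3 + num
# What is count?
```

Trace:
`count = 71` → count = 71
`num = count % 6` → num = 5
`count = count // 6` → count = 11
`ans = count ** 3 + num` → ans = 1336
So count = 11

Answer: 11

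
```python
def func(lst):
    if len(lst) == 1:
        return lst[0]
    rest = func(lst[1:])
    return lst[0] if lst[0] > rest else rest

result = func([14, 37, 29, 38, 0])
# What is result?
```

Recursive max over [14, 37, 29, 38, 0] = 38

Answer: 38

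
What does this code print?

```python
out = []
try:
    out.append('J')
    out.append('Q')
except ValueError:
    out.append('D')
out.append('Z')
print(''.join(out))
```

Execution trace: 'J' (try body) → 'Q' (try body, no exception) → 'Z' (after the try/except). Output: JQZ

Answer: JQZ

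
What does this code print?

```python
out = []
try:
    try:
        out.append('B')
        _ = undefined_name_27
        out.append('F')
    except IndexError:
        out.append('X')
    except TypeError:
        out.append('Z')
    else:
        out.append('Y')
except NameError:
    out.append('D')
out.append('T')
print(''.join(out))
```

Execution trace: 'B' (try body) → 'D' (outer except NameError) → 'T' (after the try/except). Output: BDT

Answer: BDT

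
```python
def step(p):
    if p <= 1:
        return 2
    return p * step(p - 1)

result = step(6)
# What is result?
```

step(6) = 6 * 5 * 4 * 3 * 2 * 2 = 1440

Answer: 1440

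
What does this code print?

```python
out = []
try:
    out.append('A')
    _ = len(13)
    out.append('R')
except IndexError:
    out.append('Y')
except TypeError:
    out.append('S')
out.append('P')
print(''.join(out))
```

Execution trace: 'A' (try body) → 'S' (except TypeError) → 'P' (after the try/except). Output: ASP

Answer: ASP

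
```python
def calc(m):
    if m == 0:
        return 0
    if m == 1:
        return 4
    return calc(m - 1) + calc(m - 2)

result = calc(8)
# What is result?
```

Build up from base cases: calc(0)=0, calc(1)=4, calc(2)=4, calc(3)=8, calc(4)=12, calc(5)=20, calc(6)=32, ..., calc(8)=84

Answer: 84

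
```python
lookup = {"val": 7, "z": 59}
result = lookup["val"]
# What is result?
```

Trace:
`lookup = {"val": 7, "z": 59}` → lookup = {'val': 7, 'z': 59}
`result = lookup["val"]` → result = 7
So result = 7

Answer: 7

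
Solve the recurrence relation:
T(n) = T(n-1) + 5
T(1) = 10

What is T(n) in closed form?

Unrolling: T(n) = T(1) + 5·(n-1) = 10 + 5(n-1) = 5n + 5.

Answer: T(n) = 5n + 5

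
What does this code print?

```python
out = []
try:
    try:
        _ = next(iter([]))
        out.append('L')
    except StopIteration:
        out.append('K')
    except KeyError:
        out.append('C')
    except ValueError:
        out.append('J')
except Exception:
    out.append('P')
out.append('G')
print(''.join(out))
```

Execution trace: 'K' (inner except StopIteration) → 'G' (after the try/except). Output: KG

Answer: KG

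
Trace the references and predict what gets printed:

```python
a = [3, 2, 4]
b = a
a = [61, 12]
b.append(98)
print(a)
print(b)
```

Key concept: rebinding vs mutation: a is rebound to a new list, b still points at the original.
Step by step:
`a = [3, 2, 4]` → a = [3, 2, 4]
`b = a` → b = [3, 2, 4] (same object as a)
`a = [61, 12]` → a = [61, 12]
`b.append(98)` → b = [3, 2, 4, 98]
`print(a)` → prints [61, 12]
`print(b)` → prints [3, 2, 4, 98]

Answer:
[61, 12]
[3, 2, 4, 98]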